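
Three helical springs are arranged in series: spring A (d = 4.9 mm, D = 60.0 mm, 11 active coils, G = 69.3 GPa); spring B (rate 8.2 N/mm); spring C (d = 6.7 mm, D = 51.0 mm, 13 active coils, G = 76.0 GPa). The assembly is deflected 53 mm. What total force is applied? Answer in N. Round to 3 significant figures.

k_A = Gd⁴/(8D³N_a) = (69.3×10³)(4.9⁴)/(8·60.0³·11) = 2.1018 N/mm
k_C = Gd⁴/(8D³N_a) = (76.0×10³)(6.7⁴)/(8·51.0³·13) = 11.101 N/mm
Series: 1/k_eq = 1/2.1018 + 1/8.2 + 1/11.101 = 0.68783; k_eq = 1.4539 N/mm
F = k_eq·δ = 1.4539·53 = 77.054 N

77.1 N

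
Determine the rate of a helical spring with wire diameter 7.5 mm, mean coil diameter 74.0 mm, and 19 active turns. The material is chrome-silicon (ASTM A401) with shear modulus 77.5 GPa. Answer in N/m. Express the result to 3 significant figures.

3980 N/m

k = Gd⁴/(8D³N_a) = (77.5×10³ × 7.5⁴) / (8 × 74.0³ × 19)
  = 2.45215e+08 / 6.1594e+07 = 3.9811 N/mm = 3981.1 N/m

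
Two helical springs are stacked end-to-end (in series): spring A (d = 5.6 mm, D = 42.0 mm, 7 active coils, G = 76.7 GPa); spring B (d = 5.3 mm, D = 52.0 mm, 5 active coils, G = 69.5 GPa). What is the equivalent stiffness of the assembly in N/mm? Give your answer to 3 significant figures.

6.35 N/mm

k_A = Gd⁴/(8D³N_a) = (76.7×10³)(5.6⁴)/(8·42.0³·7) = 18.181 N/mm
k_B = Gd⁴/(8D³N_a) = (69.5×10³)(5.3⁴)/(8·52.0³·5) = 9.7503 N/mm
Series: 1/k_eq = 1/18.181 + 1/9.7503 = 0.15756; k_eq = 6.3466 N/mm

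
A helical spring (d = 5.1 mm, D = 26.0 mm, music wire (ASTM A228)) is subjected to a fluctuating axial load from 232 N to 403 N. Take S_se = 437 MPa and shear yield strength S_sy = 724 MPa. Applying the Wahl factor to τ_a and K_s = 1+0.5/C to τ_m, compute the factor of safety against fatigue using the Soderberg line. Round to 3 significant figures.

2.72

C = D/d = 26.0/5.1 = 5.0980; K_W = (4C−1)/(4C−4)+0.615/C = 1.3036; K_s = 1+0.5/C = 1.0981
F_a = (F_max−F_min)/2 = 85.5 N; F_m = (F_max+F_min)/2 = 317.5 N
τ_a = K_W·8F_aD/(πd³) = 1.3036 × 42.675 = 55.633 MPa
τ_m = K_s·8F_mD/(πd³) = 1.0981 × 158.47 = 174.01 MPa
Soderberg: 1/n_f = τ_a/S_se + τ_m/S_sy = 55.633/437 + 174.01/724 = 0.12731 + 0.24035 = 0.36765
n_f = 1/0.36765 = 2.72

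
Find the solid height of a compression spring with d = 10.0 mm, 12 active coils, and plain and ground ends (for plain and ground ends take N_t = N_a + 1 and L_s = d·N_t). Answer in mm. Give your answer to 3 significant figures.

plain and ground ends: N_t = N_a + 1 = 12 + 1 = 13
L_s = d·N_t = 10.0 × 13 = 130 mm

130 mm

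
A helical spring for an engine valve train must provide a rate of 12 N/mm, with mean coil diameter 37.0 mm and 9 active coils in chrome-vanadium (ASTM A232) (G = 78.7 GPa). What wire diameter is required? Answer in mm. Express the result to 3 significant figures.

d = (8D³N_a·k / G)^(1/4) = (8·37.0³·9·12 / (78.7×10³))^0.25
  = (556.09)^0.25 = 4.8561 mm

4.86 mm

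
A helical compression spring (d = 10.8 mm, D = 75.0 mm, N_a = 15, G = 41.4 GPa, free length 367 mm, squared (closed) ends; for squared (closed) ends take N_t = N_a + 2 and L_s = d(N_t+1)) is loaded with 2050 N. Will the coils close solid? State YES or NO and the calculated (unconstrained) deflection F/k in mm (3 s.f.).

YES, δ = 184 mm

k = Gd⁴/(8D³N_a) = (41.4×10³)(10.8⁴)/(8·75.0³·15) = 11.126 N/mm
N_t = 17; L_s = 10.8·18 = 194.4 mm; δ_solid = L₀ − L_s = 367 − 194.4 = 172.6 mm
δ = F/k = 2050/11.126 = 184.26 mm
δ ≥ δ_solid → spring goes solid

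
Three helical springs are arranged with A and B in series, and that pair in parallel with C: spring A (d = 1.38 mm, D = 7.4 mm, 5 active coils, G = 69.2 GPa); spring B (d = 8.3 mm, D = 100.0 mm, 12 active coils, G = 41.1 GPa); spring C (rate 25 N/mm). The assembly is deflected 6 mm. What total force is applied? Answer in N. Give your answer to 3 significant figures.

161 N

k_A = Gd⁴/(8D³N_a) = (69.2×10³)(1.38⁴)/(8·7.4³·5) = 15.483 N/mm
k_B = Gd⁴/(8D³N_a) = (41.1×10³)(8.3⁴)/(8·100.0³·12) = 2.0318 N/mm
Springs A,B series: k_AB = 1/(1/15.483+1/2.0318) = 1.7961 N/mm; parallel with C: k_eq = 1.7961+25 = 26.796 N/mm
F = k_eq·δ = 26.796·6 = 160.78 N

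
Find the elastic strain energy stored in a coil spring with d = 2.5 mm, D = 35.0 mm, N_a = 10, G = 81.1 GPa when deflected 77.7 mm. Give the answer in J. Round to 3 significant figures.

2.79 J

k = Gd⁴/(8D³N_a) = (81.1×10³)(2.5⁴)/(8·35.0³·10) = 0.92361 N/mm
U = ½kδ² = 0.5 × 0.92361 × 77.7² = 2788 N·mm = 2.788 J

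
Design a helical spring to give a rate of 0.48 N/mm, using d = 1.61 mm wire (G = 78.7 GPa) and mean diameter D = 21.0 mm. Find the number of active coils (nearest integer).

N_a = Gd⁴/(8D³k) = (78.7×10³ × 1.61⁴)/(8 × 21.0³ × 0.48)
    = 528784 / 35562.2 = 14.87 → 15 coils

15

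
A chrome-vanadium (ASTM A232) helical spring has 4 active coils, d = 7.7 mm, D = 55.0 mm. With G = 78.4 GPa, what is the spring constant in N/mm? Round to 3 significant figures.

51.8 N/mm

k = Gd⁴/(8D³N_a) = (78.4×10³ × 7.7⁴) / (8 × 55.0³ × 4)
  = 2.756e+08 / 5.324e+06 = 51.766 N/mm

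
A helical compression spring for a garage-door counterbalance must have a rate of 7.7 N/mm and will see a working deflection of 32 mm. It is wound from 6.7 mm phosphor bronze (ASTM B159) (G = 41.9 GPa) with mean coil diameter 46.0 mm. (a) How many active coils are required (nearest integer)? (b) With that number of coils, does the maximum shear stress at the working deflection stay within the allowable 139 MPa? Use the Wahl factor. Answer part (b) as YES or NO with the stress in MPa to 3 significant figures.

N_a = Gd⁴/(8D³k) = (41.9×10³)(6.7⁴)/(8·46.0³·7.7) = 14.08 → N_a = 14
Actual rate k = Gd⁴/(8D³·14) = 7.745 N/mm
Working load F = kδ = 7.745·32 = 247.84 N
C = 46.0/6.7 = 6.8657; K_W = (4C−1)/(4C−4)+0.615/C = 1.2174
τ_max = K_W·8FD/(πd³) = 1.2174·96.526 = 117.51 MPa
τ_max ≤ 139 MPa → acceptable

(a) 14 coils; (b) YES, τ_max = 118 MPa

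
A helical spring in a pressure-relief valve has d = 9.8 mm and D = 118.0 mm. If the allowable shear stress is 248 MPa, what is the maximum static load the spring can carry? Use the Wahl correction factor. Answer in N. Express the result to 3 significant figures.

694 N

C = D/d = 118.0/9.8 = 12.0408
K_W = (4C−1)/(4C−4) + 0.615/C = 47.163/44.163 + 0.0511 = 1.1190
τ_max = K·8FD/(πd³) → F_max = τ_allow·πd³/(8DK)
F_max = 248·π·9.8³/(8·118.0·1.1190) = 7.333e+05/1056.3 = 694.19 N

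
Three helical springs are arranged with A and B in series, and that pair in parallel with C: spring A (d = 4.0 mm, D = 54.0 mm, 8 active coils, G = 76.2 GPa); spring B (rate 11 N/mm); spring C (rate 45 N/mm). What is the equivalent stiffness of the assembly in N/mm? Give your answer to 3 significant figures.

46.6 N/mm

k_A = Gd⁴/(8D³N_a) = (76.2×10³)(4.0⁴)/(8·54.0³·8) = 1.9357 N/mm
Springs A,B series: k_AB = 1/(1/1.9357+1/11) = 1.646 N/mm; parallel with C: k_eq = 1.646+45 = 46.646 N/mm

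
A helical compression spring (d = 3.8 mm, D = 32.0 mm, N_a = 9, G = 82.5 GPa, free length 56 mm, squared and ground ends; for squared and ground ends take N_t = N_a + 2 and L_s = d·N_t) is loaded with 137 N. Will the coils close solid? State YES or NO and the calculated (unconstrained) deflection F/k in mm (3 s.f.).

YES, δ = 18.8 mm

k = Gd⁴/(8D³N_a) = (82.5×10³)(3.8⁴)/(8·32.0³·9) = 7.2913 N/mm
N_t = 11; L_s = 3.8·11 = 41.8 mm; δ_solid = L₀ − L_s = 56 − 41.8 = 14.2 mm
δ = F/k = 137/7.2913 = 18.789 mm
δ ≥ δ_solid → spring goes solid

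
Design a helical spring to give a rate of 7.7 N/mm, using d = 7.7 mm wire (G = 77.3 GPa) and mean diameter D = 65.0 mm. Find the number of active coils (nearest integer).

N_a = Gd⁴/(8D³k) = (77.3×10³ × 7.7⁴)/(8 × 65.0³ × 7.7)
    = 2.71733e+08 / 1.69169e+07 = 16.06 → 16 coils

16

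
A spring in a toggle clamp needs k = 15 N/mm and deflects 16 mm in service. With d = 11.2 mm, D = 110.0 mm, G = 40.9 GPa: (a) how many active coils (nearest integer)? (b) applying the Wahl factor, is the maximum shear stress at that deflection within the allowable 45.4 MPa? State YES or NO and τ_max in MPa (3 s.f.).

(a) 4 coils; (b) NO, τ_max = 55.3 MPa

N_a = Gd⁴/(8D³k) = (40.9×10³)(11.2⁴)/(8·110.0³·15) = 4.029 → N_a = 4
Actual rate k = Gd⁴/(8D³·4) = 15.11 N/mm
Working load F = kδ = 15.11·16 = 241.76 N
C = 110.0/11.2 = 9.8214; K_W = (4C−1)/(4C−4)+0.615/C = 1.1476
τ_max = K_W·8FD/(πd³) = 1.1476·48.202 = 55.319 MPa
τ_max > 45.4 MPa → exceeds allowable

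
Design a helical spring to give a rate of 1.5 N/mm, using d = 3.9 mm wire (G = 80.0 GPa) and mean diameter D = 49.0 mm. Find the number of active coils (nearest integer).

13

N_a = Gd⁴/(8D³k) = (80.0×10³ × 3.9⁴)/(8 × 49.0³ × 1.5)
    = 1.85075e+07 / 1.41179e+06 = 13.11 → 13 coils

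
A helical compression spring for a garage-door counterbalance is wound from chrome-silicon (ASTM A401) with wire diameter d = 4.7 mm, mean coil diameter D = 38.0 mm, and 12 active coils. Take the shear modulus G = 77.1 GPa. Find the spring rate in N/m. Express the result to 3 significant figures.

7140 N/m

k = Gd⁴/(8D³N_a) = (77.1×10³ × 4.7⁴) / (8 × 38.0³ × 12)
  = 3.76223e+07 / 5.26771e+06 = 7.1421 N/mm = 7142.1 N/m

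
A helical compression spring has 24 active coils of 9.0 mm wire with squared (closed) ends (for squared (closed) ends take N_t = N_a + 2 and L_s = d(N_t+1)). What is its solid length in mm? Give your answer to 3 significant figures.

243 mm

squared (closed) ends: N_t = N_a + 2 = 24 + 2 = 26
L_s = d·(N_t+1) = 9.0 × 27 = 243 mm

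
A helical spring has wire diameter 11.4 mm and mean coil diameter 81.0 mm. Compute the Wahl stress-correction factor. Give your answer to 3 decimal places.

1.209

C = D/d = 81.0/11.4 = 7.1053
K_W = (4C−1)/(4C−4) + 0.615/C = 27.421/24.421 + 0.0866 = 1.2094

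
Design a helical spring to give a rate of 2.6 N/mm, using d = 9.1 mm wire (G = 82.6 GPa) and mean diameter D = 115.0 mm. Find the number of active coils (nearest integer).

18

N_a = Gd⁴/(8D³k) = (82.6×10³ × 9.1⁴)/(8 × 115.0³ × 2.6)
    = 5.66429e+08 / 3.16342e+07 = 17.91 → 18 coils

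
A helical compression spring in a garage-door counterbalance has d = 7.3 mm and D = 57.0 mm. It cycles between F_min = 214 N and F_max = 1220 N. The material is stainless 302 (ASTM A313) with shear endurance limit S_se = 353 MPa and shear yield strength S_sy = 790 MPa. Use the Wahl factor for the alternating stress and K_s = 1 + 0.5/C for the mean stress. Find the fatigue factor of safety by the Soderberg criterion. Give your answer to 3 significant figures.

C = D/d = 57.0/7.3 = 7.8082; K_W = (4C−1)/(4C−4)+0.615/C = 1.1889; K_s = 1+0.5/C = 1.0640
F_a = (F_max−F_min)/2 = 503 N; F_m = (F_max+F_min)/2 = 717 N
τ_a = K_W·8F_aD/(πd³) = 1.1889 × 187.68 = 223.14 MPa
τ_m = K_s·8F_mD/(πd³) = 1.0640 × 267.53 = 284.66 MPa
Soderberg: 1/n_f = τ_a/S_se + τ_m/S_sy = 223.14/353 + 284.66/790 = 0.63211 + 0.36033 = 0.99244
n_f = 1/0.99244 = 1.008

1.01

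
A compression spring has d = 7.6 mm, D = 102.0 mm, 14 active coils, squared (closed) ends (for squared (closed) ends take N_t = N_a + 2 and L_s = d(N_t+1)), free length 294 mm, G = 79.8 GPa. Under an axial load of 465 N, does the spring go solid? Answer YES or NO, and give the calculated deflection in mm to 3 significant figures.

k = Gd⁴/(8D³N_a) = (79.8×10³)(7.6⁴)/(8·102.0³·14) = 2.24 N/mm
N_t = 16; L_s = 7.6·17 = 129.2 mm; δ_solid = L₀ − L_s = 294 − 129.2 = 164.8 mm
δ = F/k = 465/2.24 = 207.59 mm
δ ≥ δ_solid → spring goes solid

YES, δ = 208 mm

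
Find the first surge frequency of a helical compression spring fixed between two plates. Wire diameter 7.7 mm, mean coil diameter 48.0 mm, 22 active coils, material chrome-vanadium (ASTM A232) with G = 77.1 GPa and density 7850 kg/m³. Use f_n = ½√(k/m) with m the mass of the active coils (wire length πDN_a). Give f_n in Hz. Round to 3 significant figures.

k = Gd⁴/(8D³N_a) = (77.1×10³)(7.7⁴)/(8·48.0³·22) = 13.925 N/mm = 13925 N/m
Wire length L = πDN_a = π·48.0·22 = 3317.5 mm
m = ρ·(πd²/4)·L = 7850 × 46.566×10⁻⁶ m² × 3.3175 m = 1.2127 kg
f_n = ½√(k/m) = 0.5·√(13925/1.2127) = 0.5·√(11482) = 53.578 Hz

53.6 Hz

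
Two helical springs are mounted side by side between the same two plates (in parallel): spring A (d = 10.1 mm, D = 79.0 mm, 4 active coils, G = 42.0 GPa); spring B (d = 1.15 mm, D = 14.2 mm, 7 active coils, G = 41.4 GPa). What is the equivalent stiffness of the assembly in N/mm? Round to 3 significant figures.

28.2 N/mm

k_A = Gd⁴/(8D³N_a) = (42.0×10³)(10.1⁴)/(8·79.0³·4) = 27.702 N/mm
k_B = Gd⁴/(8D³N_a) = (41.4×10³)(1.15⁴)/(8·14.2³·7) = 0.45158 N/mm
Parallel: k_eq = 27.702 + 0.45158 = 28.153 N/mm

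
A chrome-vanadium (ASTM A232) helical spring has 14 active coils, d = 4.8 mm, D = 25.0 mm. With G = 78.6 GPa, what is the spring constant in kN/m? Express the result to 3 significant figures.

k = Gd⁴/(8D³N_a) = (78.6×10³ × 4.8⁴) / (8 × 25.0³ × 14)
  = 4.17241e+07 / 1.75e+06 = 23.842 N/mm

23.8 kN/m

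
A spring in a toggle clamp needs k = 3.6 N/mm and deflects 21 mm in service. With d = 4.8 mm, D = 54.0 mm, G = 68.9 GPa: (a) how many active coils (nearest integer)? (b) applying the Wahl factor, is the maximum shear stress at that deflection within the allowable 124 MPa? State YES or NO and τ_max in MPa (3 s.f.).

N_a = Gd⁴/(8D³k) = (68.9×10³)(4.8⁴)/(8·54.0³·3.6) = 8.065 → N_a = 8
Actual rate k = Gd⁴/(8D³·8) = 3.6293 N/mm
Working load F = kδ = 3.6293·21 = 76.215 N
C = 54.0/4.8 = 11.2500; K_W = (4C−1)/(4C−4)+0.615/C = 1.1278
τ_max = K_W·8FD/(πd³) = 1.1278·94.766 = 106.88 MPa
τ_max ≤ 124 MPa → acceptable

(a) 8 coils; (b) YES, τ_max = 107 MPa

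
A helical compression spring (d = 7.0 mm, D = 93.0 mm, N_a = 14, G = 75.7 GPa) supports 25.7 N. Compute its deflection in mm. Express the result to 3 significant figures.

k = Gd⁴/(8D³N_a) = (75.7×10³)(7.0⁴)/(8·93.0³·14) = 2.0175 N/mm
δ = F/k = 25.7 / 2.0175 = 12.738 mm

12.7 mm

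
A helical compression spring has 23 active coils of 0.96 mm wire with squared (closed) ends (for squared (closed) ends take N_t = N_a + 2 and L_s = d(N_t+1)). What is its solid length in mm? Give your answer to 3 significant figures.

squared (closed) ends: N_t = N_a + 2 = 23 + 2 = 25
L_s = d·(N_t+1) = 0.96 × 26 = 24.96 mm

25.0 mm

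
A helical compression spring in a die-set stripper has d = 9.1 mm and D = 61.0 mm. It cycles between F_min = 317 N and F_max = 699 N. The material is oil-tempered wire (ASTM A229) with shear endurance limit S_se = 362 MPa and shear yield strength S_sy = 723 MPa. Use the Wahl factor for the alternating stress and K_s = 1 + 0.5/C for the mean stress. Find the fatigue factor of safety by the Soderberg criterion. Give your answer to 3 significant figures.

3.46

C = D/d = 61.0/9.1 = 6.7033; K_W = (4C−1)/(4C−4)+0.615/C = 1.2232; K_s = 1+0.5/C = 1.0746
F_a = (F_max−F_min)/2 = 191 N; F_m = (F_max+F_min)/2 = 508 N
τ_a = K_W·8F_aD/(πd³) = 1.2232 × 39.371 = 48.161 MPa
τ_m = K_s·8F_mD/(πd³) = 1.0746 × 104.72 = 112.53 MPa
Soderberg: 1/n_f = τ_a/S_se + τ_m/S_sy = 48.161/362 + 112.53/723 = 0.13304 + 0.15564 = 0.28868
n_f = 1/0.28868 = 3.464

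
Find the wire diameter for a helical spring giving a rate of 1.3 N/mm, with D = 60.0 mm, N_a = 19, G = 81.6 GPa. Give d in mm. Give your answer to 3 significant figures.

d = (8D³N_a·k / G)^(1/4) = (8·60.0³·19·1.3 / (81.6×10³))^0.25
  = (523.06)^0.25 = 4.7823 mm

4.78 mm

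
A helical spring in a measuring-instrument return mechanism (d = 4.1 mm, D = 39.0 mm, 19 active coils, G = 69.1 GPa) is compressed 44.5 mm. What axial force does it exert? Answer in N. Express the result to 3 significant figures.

k = Gd⁴/(8D³N_a) = (69.1×10³)(4.1⁴)/(8·39.0³·19) = 2.1656 N/mm
F = k·δ = 2.1656 × 44.5 = 96.369 N

96.4 N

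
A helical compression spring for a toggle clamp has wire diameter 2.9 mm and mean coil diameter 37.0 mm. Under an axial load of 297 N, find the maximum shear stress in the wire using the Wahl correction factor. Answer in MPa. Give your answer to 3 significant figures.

Spring index C = D/d = 37.0/2.9 = 12.7586
K_W = (4C−1)/(4C−4) + 0.615/C = 50.034/47.034 + 0.0482 = 1.1120
τ₀ = 8FD/(πd³) = 8·297·37.0/(π·2.9³) = 87912/76.62 = 1147.4 MPa
τ_max = K·τ₀ = 1.1120 × 1147.4 = 1275.9 MPa

1280 MPa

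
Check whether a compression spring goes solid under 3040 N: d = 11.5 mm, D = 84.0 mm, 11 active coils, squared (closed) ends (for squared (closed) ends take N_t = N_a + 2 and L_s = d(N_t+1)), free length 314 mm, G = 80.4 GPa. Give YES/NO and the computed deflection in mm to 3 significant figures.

NO, δ = 113 mm

k = Gd⁴/(8D³N_a) = (80.4×10³)(11.5⁴)/(8·84.0³·11) = 26.96 N/mm
N_t = 13; L_s = 11.5·14 = 161 mm; δ_solid = L₀ − L_s = 314 − 161 = 153 mm
δ = F/k = 3040/26.96 = 112.76 mm
δ < δ_solid → spring does not go solid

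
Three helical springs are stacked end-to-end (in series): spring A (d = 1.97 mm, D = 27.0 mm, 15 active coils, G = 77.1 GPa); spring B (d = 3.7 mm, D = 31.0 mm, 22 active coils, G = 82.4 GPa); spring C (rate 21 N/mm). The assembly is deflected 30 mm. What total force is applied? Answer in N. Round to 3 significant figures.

12.4 N

k_A = Gd⁴/(8D³N_a) = (77.1×10³)(1.97⁴)/(8·27.0³·15) = 0.49164 N/mm
k_B = Gd⁴/(8D³N_a) = (82.4×10³)(3.7⁴)/(8·31.0³·22) = 2.9453 N/mm
Series: 1/k_eq = 1/0.49164 + 1/2.9453 + 1/21 = 2.4211; k_eq = 0.41303 N/mm
F = k_eq·δ = 0.41303·30 = 12.391 N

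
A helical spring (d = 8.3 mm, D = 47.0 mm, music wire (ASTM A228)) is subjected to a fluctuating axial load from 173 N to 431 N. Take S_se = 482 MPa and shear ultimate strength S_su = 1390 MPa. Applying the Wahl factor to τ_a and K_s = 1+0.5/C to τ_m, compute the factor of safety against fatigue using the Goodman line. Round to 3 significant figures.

C = D/d = 47.0/8.3 = 5.6627; K_W = (4C−1)/(4C−4)+0.615/C = 1.2695; K_s = 1+0.5/C = 1.0883
F_a = (F_max−F_min)/2 = 129 N; F_m = (F_max+F_min)/2 = 302 N
τ_a = K_W·8F_aD/(πd³) = 1.2695 × 27.002 = 34.278 MPa
τ_m = K_s·8F_mD/(πd³) = 1.0883 × 63.214 = 68.795 MPa
Goodman: 1/n_f = τ_a/S_se + τ_m/S_su = 34.278/482 + 68.795/1390 = 0.07112 + 0.04949 = 0.12061
n_f = 1/0.12061 = 8.291

8.29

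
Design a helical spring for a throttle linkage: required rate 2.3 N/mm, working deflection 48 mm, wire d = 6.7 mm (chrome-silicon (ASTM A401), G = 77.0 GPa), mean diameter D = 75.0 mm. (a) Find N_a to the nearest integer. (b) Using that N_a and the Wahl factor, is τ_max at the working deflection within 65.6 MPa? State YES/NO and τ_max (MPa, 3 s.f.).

(a) 20 coils; (b) NO, τ_max = 79.1 MPa

N_a = Gd⁴/(8D³k) = (77.0×10³)(6.7⁴)/(8·75.0³·2.3) = 19.99 → N_a = 20
Actual rate k = Gd⁴/(8D³·20) = 2.2987 N/mm
Working load F = kδ = 2.2987·48 = 110.34 N
C = 75.0/6.7 = 11.1940; K_W = (4C−1)/(4C−4)+0.615/C = 1.1285
τ_max = K_W·8FD/(πd³) = 1.1285·70.066 = 79.07 MPa
τ_max > 65.6 MPa → exceeds allowable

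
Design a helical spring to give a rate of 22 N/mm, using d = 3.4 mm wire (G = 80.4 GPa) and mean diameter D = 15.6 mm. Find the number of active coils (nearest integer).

N_a = Gd⁴/(8D³k) = (80.4×10³ × 3.4⁴)/(8 × 15.6³ × 22)
    = 1.07441e+07 / 668169 = 16.08 → 16 coils

16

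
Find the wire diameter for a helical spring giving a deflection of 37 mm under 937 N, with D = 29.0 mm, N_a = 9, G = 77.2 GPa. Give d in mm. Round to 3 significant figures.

Required rate k = F/δ = 937/37 = 25.324 N/mm
d = (8D³N_a·k / G)^(1/4) = (8·29.0³·9·25.324 / (77.2×10³))^0.25
  = (576.03)^0.25 = 4.8990 mm

4.90 mm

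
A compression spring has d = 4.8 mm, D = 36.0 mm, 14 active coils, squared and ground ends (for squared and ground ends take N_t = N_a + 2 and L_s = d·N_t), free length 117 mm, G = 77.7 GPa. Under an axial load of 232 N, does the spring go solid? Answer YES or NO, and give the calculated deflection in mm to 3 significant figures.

NO, δ = 29.4 mm

k = Gd⁴/(8D³N_a) = (77.7×10³)(4.8⁴)/(8·36.0³·14) = 7.8933 N/mm
N_t = 16; L_s = 4.8·16 = 76.8 mm; δ_solid = L₀ − L_s = 117 − 76.8 = 40.2 mm
δ = F/k = 232/7.8933 = 29.392 mm
δ < δ_solid → spring does not go solid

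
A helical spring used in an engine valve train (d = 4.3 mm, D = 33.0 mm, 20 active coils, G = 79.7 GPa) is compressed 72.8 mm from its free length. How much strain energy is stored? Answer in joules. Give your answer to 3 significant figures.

12.6 J

k = Gd⁴/(8D³N_a) = (79.7×10³)(4.3⁴)/(8·33.0³·20) = 4.7388 N/mm
U = ½kδ² = 0.5 × 4.7388 × 72.8² = 12557 N·mm = 12.557 J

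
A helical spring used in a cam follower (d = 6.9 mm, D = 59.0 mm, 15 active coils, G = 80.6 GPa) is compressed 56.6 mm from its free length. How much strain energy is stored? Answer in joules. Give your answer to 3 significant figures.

11.9 J

k = Gd⁴/(8D³N_a) = (80.6×10³)(6.9⁴)/(8·59.0³·15) = 7.413 N/mm
U = ½kδ² = 0.5 × 7.413 × 56.6² = 11874 N·mm = 11.874 J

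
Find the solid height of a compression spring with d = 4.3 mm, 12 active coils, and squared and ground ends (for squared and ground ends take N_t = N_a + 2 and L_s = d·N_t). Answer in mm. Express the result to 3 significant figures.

squared and ground ends: N_t = N_a + 2 = 12 + 2 = 14
L_s = d·N_t = 4.3 × 14 = 60.2 mm

60.2 mm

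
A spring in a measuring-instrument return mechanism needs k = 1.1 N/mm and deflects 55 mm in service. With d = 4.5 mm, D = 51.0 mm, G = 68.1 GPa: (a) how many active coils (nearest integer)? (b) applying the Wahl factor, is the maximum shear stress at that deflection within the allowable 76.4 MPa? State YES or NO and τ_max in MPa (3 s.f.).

(a) 24 coils; (b) NO, τ_max = 96.8 MPa

N_a = Gd⁴/(8D³k) = (68.1×10³)(4.5⁴)/(8·51.0³·1.1) = 23.92 → N_a = 24
Actual rate k = Gd⁴/(8D³·24) = 1.0964 N/mm
Working load F = kδ = 1.0964·55 = 60.304 N
C = 51.0/4.5 = 11.3333; K_W = (4C−1)/(4C−4)+0.615/C = 1.1268
τ_max = K_W·8FD/(πd³) = 1.1268·85.945 = 96.847 MPa
τ_max > 76.4 MPa → exceeds allowable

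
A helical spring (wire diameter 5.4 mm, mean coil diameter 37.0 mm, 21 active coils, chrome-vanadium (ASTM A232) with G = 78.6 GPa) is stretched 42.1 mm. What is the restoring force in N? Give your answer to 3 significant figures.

331 N

k = Gd⁴/(8D³N_a) = (78.6×10³)(5.4⁴)/(8·37.0³·21) = 7.8539 N/mm
F = k·δ = 7.8539 × 42.1 = 330.65 N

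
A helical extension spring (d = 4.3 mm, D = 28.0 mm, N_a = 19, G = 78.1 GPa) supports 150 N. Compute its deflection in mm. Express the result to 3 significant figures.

18.7 mm

k = Gd⁴/(8D³N_a) = (78.1×10³)(4.3⁴)/(8·28.0³·19) = 8.0022 N/mm
δ = F/k = 150 / 8.0022 = 18.745 mm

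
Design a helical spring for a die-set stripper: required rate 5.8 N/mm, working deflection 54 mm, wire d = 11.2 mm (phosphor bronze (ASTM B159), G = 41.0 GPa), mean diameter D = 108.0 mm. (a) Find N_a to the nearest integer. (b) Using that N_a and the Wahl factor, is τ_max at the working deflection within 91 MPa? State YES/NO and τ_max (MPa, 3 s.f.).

N_a = Gd⁴/(8D³k) = (41.0×10³)(11.2⁴)/(8·108.0³·5.8) = 11.04 → N_a = 11
Actual rate k = Gd⁴/(8D³·11) = 5.8197 N/mm
Working load F = kδ = 5.8197·54 = 314.26 N
C = 108.0/11.2 = 9.6429; K_W = (4C−1)/(4C−4)+0.615/C = 1.1506
τ_max = K_W·8FD/(πd³) = 1.1506·61.518 = 70.78 MPa
τ_max ≤ 91 MPa → acceptable

(a) 11 coils; (b) YES, τ_max = 70.8 MPa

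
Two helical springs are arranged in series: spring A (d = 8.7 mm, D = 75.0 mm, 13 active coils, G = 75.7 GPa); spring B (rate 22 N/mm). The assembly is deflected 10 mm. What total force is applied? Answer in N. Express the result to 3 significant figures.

k_A = Gd⁴/(8D³N_a) = (75.7×10³)(8.7⁴)/(8·75.0³·13) = 9.8845 N/mm
Series: 1/k_eq = 1/9.8845 + 1/22 = 0.14662; k_eq = 6.8202 N/mm
F = k_eq·δ = 6.8202·10 = 68.202 N

68.2 N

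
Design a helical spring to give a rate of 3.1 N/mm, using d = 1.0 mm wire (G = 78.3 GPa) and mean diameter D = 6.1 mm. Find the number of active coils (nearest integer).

14

N_a = Gd⁴/(8D³k) = (78.3×10³ × 1.0⁴)/(8 × 6.1³ × 3.1)
    = 78300 / 5629.13 = 13.91 → 14 coils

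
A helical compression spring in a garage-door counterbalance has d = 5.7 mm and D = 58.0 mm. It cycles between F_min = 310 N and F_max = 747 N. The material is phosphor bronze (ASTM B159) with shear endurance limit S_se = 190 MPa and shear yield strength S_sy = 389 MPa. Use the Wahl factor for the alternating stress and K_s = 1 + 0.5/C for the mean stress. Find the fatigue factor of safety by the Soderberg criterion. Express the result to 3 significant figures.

0.458

C = D/d = 58.0/5.7 = 10.1754; K_W = (4C−1)/(4C−4)+0.615/C = 1.1422; K_s = 1+0.5/C = 1.0491
F_a = (F_max−F_min)/2 = 218.5 N; F_m = (F_max+F_min)/2 = 528.5 N
τ_a = K_W·8F_aD/(πd³) = 1.1422 × 174.26 = 199.03 MPa
τ_m = K_s·8F_mD/(πd³) = 1.0491 × 421.49 = 442.2 MPa
Soderberg: 1/n_f = τ_a/S_se + τ_m/S_sy = 199.03/190 + 442.2/389 = 1.04755 + 1.13677 = 2.1843
n_f = 1/2.1843 = 0.4578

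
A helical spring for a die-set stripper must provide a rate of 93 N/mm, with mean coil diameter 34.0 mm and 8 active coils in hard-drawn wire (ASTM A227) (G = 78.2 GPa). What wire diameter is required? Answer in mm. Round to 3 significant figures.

d = (8D³N_a·k / G)^(1/4) = (8·34.0³·8·93 / (78.2×10³))^0.25
  = (2991.5)^0.25 = 7.3956 mm

7.40 mm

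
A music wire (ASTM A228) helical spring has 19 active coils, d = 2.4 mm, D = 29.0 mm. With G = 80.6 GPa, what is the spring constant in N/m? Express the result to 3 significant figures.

k = Gd⁴/(8D³N_a) = (80.6×10³ × 2.4⁴) / (8 × 29.0³ × 19)
  = 2.67411e+06 / 3.70713e+06 = 0.72134 N/mm = 721.34 N/m

721 N/m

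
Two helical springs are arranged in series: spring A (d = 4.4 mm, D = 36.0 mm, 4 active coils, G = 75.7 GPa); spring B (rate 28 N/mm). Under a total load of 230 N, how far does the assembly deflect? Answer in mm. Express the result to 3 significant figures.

20.3 mm

k_A = Gd⁴/(8D³N_a) = (75.7×10³)(4.4⁴)/(8·36.0³·4) = 19.004 N/mm
Series: 1/k_eq = 1/19.004 + 1/28 = 0.088334; k_eq = 11.321 N/mm
δ = F/k_eq = 230/11.321 = 20.317 mm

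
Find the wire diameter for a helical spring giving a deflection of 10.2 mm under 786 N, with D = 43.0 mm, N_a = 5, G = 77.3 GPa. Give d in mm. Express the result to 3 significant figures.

7.50 mm

Required rate k = F/δ = 786/10.2 = 77.059 N/mm
d = (8D³N_a·k / G)^(1/4) = (8·43.0³·5·77.059 / (77.3×10³))^0.25
  = (3170.4)^0.25 = 7.5037 mm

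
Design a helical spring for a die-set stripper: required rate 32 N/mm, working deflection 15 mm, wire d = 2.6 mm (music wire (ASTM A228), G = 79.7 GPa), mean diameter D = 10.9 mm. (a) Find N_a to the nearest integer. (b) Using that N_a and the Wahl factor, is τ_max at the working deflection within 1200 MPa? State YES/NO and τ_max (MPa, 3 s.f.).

N_a = Gd⁴/(8D³k) = (79.7×10³)(2.6⁴)/(8·10.9³·32) = 10.99 → N_a = 11
Actual rate k = Gd⁴/(8D³·11) = 31.959 N/mm
Working load F = kδ = 31.959·15 = 479.38 N
C = 10.9/2.6 = 4.1923; K_W = (4C−1)/(4C−4)+0.615/C = 1.3816
τ_max = K_W·8FD/(πd³) = 1.3816·757.05 = 1046 MPa
τ_max ≤ 1200 MPa → acceptable

(a) 11 coils; (b) YES, τ_max = 1050 MPa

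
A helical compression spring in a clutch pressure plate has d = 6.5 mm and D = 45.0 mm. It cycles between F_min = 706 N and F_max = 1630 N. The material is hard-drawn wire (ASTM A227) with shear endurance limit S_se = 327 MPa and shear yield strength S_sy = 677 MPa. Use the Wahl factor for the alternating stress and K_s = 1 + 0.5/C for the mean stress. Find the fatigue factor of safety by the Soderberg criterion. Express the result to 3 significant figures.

0.672

C = D/d = 45.0/6.5 = 6.9231; K_W = (4C−1)/(4C−4)+0.615/C = 1.2155; K_s = 1+0.5/C = 1.0722
F_a = (F_max−F_min)/2 = 462 N; F_m = (F_max+F_min)/2 = 1168 N
τ_a = K_W·8F_aD/(πd³) = 1.2155 × 192.78 = 234.31 MPa
τ_m = K_s·8F_mD/(πd³) = 1.0722 × 487.37 = 522.56 MPa
Soderberg: 1/n_f = τ_a/S_se + τ_m/S_sy = 234.31/327 + 522.56/677 = 0.71655 + 0.77188 = 1.4884
n_f = 1/1.4884 = 0.6718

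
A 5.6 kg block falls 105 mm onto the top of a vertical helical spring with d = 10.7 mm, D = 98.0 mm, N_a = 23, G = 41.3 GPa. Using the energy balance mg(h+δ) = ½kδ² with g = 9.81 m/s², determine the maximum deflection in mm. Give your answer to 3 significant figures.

k = Gd⁴/(8D³N_a) = (41.3×10³)(10.7⁴)/(8·98.0³·23) = 3.126 N/mm
W = mg = 5.6 × 9.81 = 54.936 N
½kδ² − Wδ − Wh = 0 → δ = (W + √(W² + 2kWh))/k
δ = (54.936 + √(3018 + 36063.3))/3.126 = (54.936 + 197.69)/3.126 = 80.814 mm

80.8 mm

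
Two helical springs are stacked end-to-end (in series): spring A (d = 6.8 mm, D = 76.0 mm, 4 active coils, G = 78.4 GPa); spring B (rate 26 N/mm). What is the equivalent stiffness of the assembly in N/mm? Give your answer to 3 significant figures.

k_A = Gd⁴/(8D³N_a) = (78.4×10³)(6.8⁴)/(8·76.0³·4) = 11.933 N/mm
Series: 1/k_eq = 1/11.933 + 1/26 = 0.12226; k_eq = 8.1793 N/mm

8.18 N/mm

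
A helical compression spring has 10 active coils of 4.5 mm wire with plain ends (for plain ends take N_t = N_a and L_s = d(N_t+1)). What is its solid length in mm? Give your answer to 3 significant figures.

plain ends: N_t = N_a = 10
L_s = d·(N_t+1) = 4.5 × 11 = 49.5 mm

49.5 mm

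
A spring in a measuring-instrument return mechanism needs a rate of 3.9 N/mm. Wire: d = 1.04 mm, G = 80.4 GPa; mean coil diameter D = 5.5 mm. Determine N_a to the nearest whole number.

18

N_a = Gd⁴/(8D³k) = (80.4×10³ × 1.04⁴)/(8 × 5.5³ × 3.9)
    = 94056.6 / 5190.9 = 18.12 → 18 coils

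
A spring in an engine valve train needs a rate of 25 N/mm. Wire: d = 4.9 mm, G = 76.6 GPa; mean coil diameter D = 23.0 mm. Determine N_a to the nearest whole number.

N_a = Gd⁴/(8D³k) = (76.6×10³ × 4.9⁴)/(8 × 23.0³ × 25)
    = 4.41584e+07 / 2.4334e+06 = 18.15 → 18 coils

18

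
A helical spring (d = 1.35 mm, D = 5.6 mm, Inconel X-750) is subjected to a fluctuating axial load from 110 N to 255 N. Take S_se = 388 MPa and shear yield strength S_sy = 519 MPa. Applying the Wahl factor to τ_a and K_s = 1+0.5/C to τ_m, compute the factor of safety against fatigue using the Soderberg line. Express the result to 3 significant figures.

C = D/d = 5.6/1.35 = 4.1481; K_W = (4C−1)/(4C−4)+0.615/C = 1.3865; K_s = 1+0.5/C = 1.1205
F_a = (F_max−F_min)/2 = 72.5 N; F_m = (F_max+F_min)/2 = 182.5 N
τ_a = K_W·8F_aD/(πd³) = 1.3865 × 420.21 = 582.62 MPa
τ_m = K_s·8F_mD/(πd³) = 1.1205 × 1057.8 = 1185.3 MPa
Soderberg: 1/n_f = τ_a/S_se + τ_m/S_sy = 582.62/388 + 1185.3/519 = 1.50159 + 2.28375 = 3.7853
n_f = 1/3.7853 = 0.2642

0.264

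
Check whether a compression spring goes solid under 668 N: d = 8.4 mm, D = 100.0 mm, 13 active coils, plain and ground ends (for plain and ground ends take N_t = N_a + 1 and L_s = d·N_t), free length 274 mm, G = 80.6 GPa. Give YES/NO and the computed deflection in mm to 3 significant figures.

k = Gd⁴/(8D³N_a) = (80.6×10³)(8.4⁴)/(8·100.0³·13) = 3.8585 N/mm
N_t = 14; L_s = 8.4·14 = 117.6 mm; δ_solid = L₀ − L_s = 274 − 117.6 = 156.4 mm
δ = F/k = 668/3.8585 = 173.12 mm
δ ≥ δ_solid → spring goes solid

YES, δ = 173 mm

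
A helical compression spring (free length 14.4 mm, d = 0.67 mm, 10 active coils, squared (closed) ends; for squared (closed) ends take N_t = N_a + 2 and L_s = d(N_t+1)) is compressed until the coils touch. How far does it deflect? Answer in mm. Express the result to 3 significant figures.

N_t = 12; L_s = 0.67·13 = 8.71 mm
δ_solid = L₀ − L_s = 14.4 − 8.71 = 5.69 mm

5.69 mm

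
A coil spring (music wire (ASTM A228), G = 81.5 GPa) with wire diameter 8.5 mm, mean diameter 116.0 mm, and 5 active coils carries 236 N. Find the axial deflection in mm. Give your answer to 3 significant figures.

34.6 mm

k = Gd⁴/(8D³N_a) = (81.5×10³)(8.5⁴)/(8·116.0³·5) = 6.814 N/mm
δ = F/k = 236 / 6.814 = 34.635 mm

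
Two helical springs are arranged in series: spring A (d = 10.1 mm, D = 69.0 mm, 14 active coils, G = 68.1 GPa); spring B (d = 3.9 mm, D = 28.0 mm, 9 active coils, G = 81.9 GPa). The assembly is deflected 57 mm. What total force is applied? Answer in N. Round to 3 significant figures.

421 N

k_A = Gd⁴/(8D³N_a) = (68.1×10³)(10.1⁴)/(8·69.0³·14) = 19.26 N/mm
k_B = Gd⁴/(8D³N_a) = (81.9×10³)(3.9⁴)/(8·28.0³·9) = 11.988 N/mm
Series: 1/k_eq = 1/19.26 + 1/11.988 = 0.13534; k_eq = 7.3889 N/mm
F = k_eq·δ = 7.3889·57 = 421.17 N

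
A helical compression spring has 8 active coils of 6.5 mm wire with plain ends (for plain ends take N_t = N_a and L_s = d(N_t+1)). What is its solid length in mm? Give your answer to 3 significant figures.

plain ends: N_t = N_a = 8
L_s = d·(N_t+1) = 6.5 × 9 = 58.5 mm

58.5 mm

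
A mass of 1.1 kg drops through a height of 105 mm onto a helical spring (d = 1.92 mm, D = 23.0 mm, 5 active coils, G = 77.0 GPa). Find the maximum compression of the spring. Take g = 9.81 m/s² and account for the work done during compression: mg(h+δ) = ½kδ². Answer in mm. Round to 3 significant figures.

k = Gd⁴/(8D³N_a) = (77.0×10³)(1.92⁴)/(8·23.0³·5) = 2.1501 N/mm
W = mg = 1.1 × 9.81 = 10.791 N
½kδ² − Wδ − Wh = 0 → δ = (W + √(W² + 2kWh))/k
δ = (10.791 + √(116.45 + 4872.29))/2.1501 = (10.791 + 70.631)/2.1501 = 37.869 mm

37.9 mm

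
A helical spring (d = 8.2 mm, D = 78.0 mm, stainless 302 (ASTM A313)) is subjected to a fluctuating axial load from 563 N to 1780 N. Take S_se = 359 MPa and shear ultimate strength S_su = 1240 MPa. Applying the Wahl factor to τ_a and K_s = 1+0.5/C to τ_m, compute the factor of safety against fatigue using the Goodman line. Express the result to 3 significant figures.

0.942

C = D/d = 78.0/8.2 = 9.5122; K_W = (4C−1)/(4C−4)+0.615/C = 1.1528; K_s = 1+0.5/C = 1.0526
F_a = (F_max−F_min)/2 = 608.5 N; F_m = (F_max+F_min)/2 = 1171.5 N
τ_a = K_W·8F_aD/(πd³) = 1.1528 × 219.21 = 252.69 MPa
τ_m = K_s·8F_mD/(πd³) = 1.0526 × 422.02 = 444.21 MPa
Goodman: 1/n_f = τ_a/S_se + τ_m/S_su = 252.69/359 + 444.21/1240 = 0.70388 + 0.35823 = 1.0621
n_f = 1/1.0621 = 0.9415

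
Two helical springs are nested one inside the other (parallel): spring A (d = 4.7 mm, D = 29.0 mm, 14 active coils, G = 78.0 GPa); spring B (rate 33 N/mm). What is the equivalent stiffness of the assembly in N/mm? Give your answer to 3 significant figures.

46.9 N/mm

k_A = Gd⁴/(8D³N_a) = (78.0×10³)(4.7⁴)/(8·29.0³·14) = 13.934 N/mm
Parallel: k_eq = 13.934 + 33 = 46.934 N/mm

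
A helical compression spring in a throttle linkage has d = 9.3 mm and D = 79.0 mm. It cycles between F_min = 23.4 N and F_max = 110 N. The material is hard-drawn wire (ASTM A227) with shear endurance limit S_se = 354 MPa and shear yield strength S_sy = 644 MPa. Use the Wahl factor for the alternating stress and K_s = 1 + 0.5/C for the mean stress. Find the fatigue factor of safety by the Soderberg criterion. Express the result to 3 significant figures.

15.8

C = D/d = 79.0/9.3 = 8.4946; K_W = (4C−1)/(4C−4)+0.615/C = 1.1725; K_s = 1+0.5/C = 1.0589
F_a = (F_max−F_min)/2 = 43.3 N; F_m = (F_max+F_min)/2 = 66.7 N
τ_a = K_W·8F_aD/(πd³) = 1.1725 × 10.829 = 12.697 MPa
τ_m = K_s·8F_mD/(πd³) = 1.0589 × 16.682 = 17.664 MPa
Soderberg: 1/n_f = τ_a/S_se + τ_m/S_sy = 12.697/354 + 17.664/644 = 0.03587 + 0.02743 = 0.063296
n_f = 1/0.063296 = 15.8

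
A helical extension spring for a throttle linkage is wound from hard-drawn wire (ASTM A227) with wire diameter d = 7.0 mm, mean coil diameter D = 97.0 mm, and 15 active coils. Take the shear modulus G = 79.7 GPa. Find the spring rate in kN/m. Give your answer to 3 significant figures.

1.75 kN/m

k = Gd⁴/(8D³N_a) = (79.7×10³ × 7.0⁴) / (8 × 97.0³ × 15)
  = 1.9136e+08 / 1.09521e+08 = 1.7472 N/mm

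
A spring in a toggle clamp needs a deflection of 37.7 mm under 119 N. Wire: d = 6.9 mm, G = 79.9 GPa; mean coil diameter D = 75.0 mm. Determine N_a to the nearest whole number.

Required rate k = F/δ = 119/37.7 = 3.1565 N/mm
N_a = Gd⁴/(8D³k) = (79.9×10³ × 6.9⁴)/(8 × 75.0³ × 3.1565)
    = 1.8111e+08 / 1.06532e+07 = 17 → 17 coils

17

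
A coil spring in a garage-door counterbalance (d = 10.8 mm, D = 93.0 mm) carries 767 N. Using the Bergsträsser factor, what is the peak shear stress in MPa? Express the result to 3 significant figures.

Spring index C = D/d = 93.0/10.8 = 8.6111
K_B = (4C+2)/(4C−3) = 36.444/31.444 = 1.1590
τ₀ = 8FD/(πd³) = 8·767·93.0/(π·10.8³) = 570648/3957.5 = 144.19 MPa
τ_max = K·τ₀ = 1.1590 × 144.19 = 167.12 MPa

167 MPa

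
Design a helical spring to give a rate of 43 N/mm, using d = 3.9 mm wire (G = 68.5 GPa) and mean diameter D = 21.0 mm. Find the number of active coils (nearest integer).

5

N_a = Gd⁴/(8D³k) = (68.5×10³ × 3.9⁴)/(8 × 21.0³ × 43)
    = 1.58471e+07 / 3.18578e+06 = 4.974 → 5 coils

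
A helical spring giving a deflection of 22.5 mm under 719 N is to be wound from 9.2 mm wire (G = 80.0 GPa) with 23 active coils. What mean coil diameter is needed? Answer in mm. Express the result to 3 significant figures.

46.0 mm

Required rate k = F/δ = 719/22.5 = 31.956 N/mm
D = (Gd⁴/(8N_a·k))^(1/3) = (80.0×10³·9.2⁴/(8·23·31.956))^(1/3)
  = (97471.4)^(1/3) = 46.0213 mm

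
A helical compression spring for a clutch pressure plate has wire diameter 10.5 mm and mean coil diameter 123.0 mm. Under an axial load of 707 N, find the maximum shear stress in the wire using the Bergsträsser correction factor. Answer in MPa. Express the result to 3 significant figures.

213 MPa

Spring index C = D/d = 123.0/10.5 = 11.7143
K_B = (4C+2)/(4C−3) = 48.857/43.857 = 1.1140
τ₀ = 8FD/(πd³) = 8·707·123.0/(π·10.5³) = 695688/3636.8 = 191.29 MPa
τ_max = K·τ₀ = 1.1140 × 191.29 = 213.1 MPa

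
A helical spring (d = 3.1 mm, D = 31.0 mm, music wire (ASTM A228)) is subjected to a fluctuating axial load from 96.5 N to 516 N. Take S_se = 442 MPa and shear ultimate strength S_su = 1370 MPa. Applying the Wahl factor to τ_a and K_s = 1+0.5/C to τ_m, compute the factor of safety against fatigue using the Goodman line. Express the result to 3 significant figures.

C = D/d = 31.0/3.1 = 10.0000; K_W = (4C−1)/(4C−4)+0.615/C = 1.1448; K_s = 1+0.5/C = 1.0500
F_a = (F_max−F_min)/2 = 209.75 N; F_m = (F_max+F_min)/2 = 306.25 N
τ_a = K_W·8F_aD/(πd³) = 1.1448 × 555.8 = 636.3 MPa
τ_m = K_s·8F_mD/(πd³) = 1.0500 × 811.51 = 852.08 MPa
Goodman: 1/n_f = τ_a/S_se + τ_m/S_su = 636.3/442 + 852.08/1370 = 1.43959 + 0.62196 = 2.0615
n_f = 1/2.0615 = 0.4851

0.485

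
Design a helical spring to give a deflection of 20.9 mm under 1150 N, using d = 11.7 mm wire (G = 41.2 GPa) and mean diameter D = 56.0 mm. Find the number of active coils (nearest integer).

10

Required rate k = F/δ = 1150/20.9 = 55.024 N/mm
N_a = Gd⁴/(8D³k) = (41.2×10³ × 11.7⁴)/(8 × 56.0³ × 55.024)
    = 7.72042e+08 / 7.73047e+07 = 9.987 → 10 coils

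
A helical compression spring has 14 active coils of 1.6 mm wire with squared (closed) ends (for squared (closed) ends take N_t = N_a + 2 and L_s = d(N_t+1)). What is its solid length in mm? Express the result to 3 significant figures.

squared (closed) ends: N_t = N_a + 2 = 14 + 2 = 16
L_s = d·(N_t+1) = 1.6 × 17 = 27.2 mm

27.2 mm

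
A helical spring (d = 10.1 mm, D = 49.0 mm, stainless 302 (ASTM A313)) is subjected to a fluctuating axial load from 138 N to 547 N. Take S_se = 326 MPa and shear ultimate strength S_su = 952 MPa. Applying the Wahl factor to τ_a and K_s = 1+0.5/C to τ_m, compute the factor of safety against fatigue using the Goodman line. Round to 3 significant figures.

C = D/d = 49.0/10.1 = 4.8515; K_W = (4C−1)/(4C−4)+0.615/C = 1.3215; K_s = 1+0.5/C = 1.1031
F_a = (F_max−F_min)/2 = 204.5 N; F_m = (F_max+F_min)/2 = 342.5 N
τ_a = K_W·8F_aD/(πd³) = 1.3215 × 24.767 = 32.729 MPa
τ_m = K_s·8F_mD/(πd³) = 1.1031 × 41.479 = 45.754 MPa
Goodman: 1/n_f = τ_a/S_se + τ_m/S_su = 32.729/326 + 45.754/952 = 0.10040 + 0.04806 = 0.14846
n_f = 1/0.14846 = 6.736

6.74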